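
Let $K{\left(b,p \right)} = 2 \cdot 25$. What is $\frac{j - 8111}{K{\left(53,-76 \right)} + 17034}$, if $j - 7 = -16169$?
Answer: $- \frac{24273}{17084} \approx -1.4208$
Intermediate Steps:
$j = -16162$ ($j = 7 - 16169 = -16162$)
$K{\left(b,p \right)} = 50$
$\frac{j - 8111}{K{\left(53,-76 \right)} + 17034} = \frac{-16162 - 8111}{50 + 17034} = - \frac{24273}{17084}$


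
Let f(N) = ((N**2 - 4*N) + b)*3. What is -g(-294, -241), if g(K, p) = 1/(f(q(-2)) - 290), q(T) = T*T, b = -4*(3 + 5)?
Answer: 1/386 ≈ 0.0025907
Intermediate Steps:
b = -32 (b = -4*8 = -32)
q(T) = T**2
f(N) = -96 - 12*N + 3*N**2 (f(N) = ((N**2 - 4*N) - 32)*3 = (-32 + N**2 - 4*N)*3 = -96 - 12*N + 3*N**2)
g(K, p) = -1/386 (g(K, p) = 1/((-96 - 12*(-2)**2 + 3*((-2)**2)**2) - 290) = 1/((-96 - 12*4 + 3*4**2) - 290) = 1/((-96 - 48 + 3*16) - 290) = 1/((-96 - 48 + 48) - 290) = 1/(-96 - 290) = 1/(-386) = -1/386)
-g(-294, -241) = -1*(-1/386) = 1/386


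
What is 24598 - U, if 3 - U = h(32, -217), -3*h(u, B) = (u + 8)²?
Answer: 72185/3 ≈ 24062.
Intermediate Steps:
h(u, B) = -(8 + u)²/3 (h(u, B) = -(u + 8)²/3 = -(8 + u)²/3)
U = 1609/3 (U = 3 - (-1)*(8 + 32)²/3 = 3 - (-1)*40²/3 = 3 - (-1)*1600/3 = 3 - 1*(-1600/3) = 3 + 1600/3 = 1609/3 ≈ 536.33)
24598 - U = 24598 - 1*1609/3 = 24598 - 1609/3 = 72185/3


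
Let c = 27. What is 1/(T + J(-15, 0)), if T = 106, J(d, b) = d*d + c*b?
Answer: 1/331 ≈ 0.0030211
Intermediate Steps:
J(d, b) = d² + 27*b (J(d, b) = d*d + 27*b = d² + 27*b)
1/(T + J(-15, 0)) = 1/(106 + ((-15)² + 27*0)) = 1/(106 + (225 + 0)) = 1/(106 + 225) = 1/331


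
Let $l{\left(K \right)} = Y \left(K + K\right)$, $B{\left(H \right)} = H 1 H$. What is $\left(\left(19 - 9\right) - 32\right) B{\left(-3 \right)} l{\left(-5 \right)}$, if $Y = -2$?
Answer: $-3960$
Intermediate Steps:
$B{\left(H \right)} = H^{2}$ ($B{\left(H \right)} = H H = H^{2}$)
$l{\left(K \right)} = - 4 K$ ($l{\left(K \right)} = - 2 \left(K + K\right) = - 2 \cdot 2 K = - 4 K$)
$\left(\left(19 - 9\right) - 32\right) B{\left(-3 \right)} l{\left(-5 \right)} = \left(\left(19 - 9\right) - 32\right) \left(-3\right)^{2} \left(\left(-4\right) \left(-5\right)\right) = \left(\left(19 - 9\right) - 32\right) 9 \cdot 20 = \left(10 - 32\right) 180 = \left(-22\right) 180 = -3960$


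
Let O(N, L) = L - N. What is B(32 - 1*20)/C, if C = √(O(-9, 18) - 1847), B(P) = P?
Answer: -6*I*√455/455 ≈ -0.28128*I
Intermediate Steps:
C = 2*I*√455 (C = √((18 - 1*(-9)) - 1847) = √((18 + 9) - 1847) = √(27 - 1847) = √(-1820) = 2*I*√455 ≈ 42.661*I)
B(32 - 1*20)/C = (32 - 1*20)/((2*I*√455)) = (32 - 20)*(-I*√455/910) = 12*(-I*√455/910) = -6*I*√455/455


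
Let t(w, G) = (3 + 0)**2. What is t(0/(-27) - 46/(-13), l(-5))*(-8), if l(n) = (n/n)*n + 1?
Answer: -72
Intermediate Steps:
l(n) = 1 + n (l(n) = 1*n + 1 = n + 1 = 1 + n)
t(w, G) = 9 (t(w, G) = 3**2 = 9)
t(0/(-27) - 46/(-13), l(-5))*(-8) = 9*(-8) = -72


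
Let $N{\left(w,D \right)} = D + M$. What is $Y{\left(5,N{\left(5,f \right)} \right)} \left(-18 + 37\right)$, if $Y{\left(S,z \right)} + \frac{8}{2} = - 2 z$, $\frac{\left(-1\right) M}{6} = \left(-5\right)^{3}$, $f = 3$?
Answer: $-28690$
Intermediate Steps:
$M = 750$ ($M = - 6 \left(-5\right)^{3} = \left(-6\right) \left(-125\right) = 750$)
$N{\left(w,D \right)} = 750 + D$ ($N{\left(w,D \right)} = D + 750 = 750 + D$)
$Y{\left(S,z \right)} = -4 - 2 z$
$Y{\left(5,N{\left(5,f \right)} \right)} \left(-18 + 37\right) = \left(-4 - 2 \left(750 + 3\right)\right) \left(-18 + 37\right) = \left(-4 - 1506\right) 19 = \left(-1510\right) 19 = -28690$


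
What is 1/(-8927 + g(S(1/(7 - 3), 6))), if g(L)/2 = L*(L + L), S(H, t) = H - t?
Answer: -4/35179 ≈ -0.00011370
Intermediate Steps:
g(L) = 4*L**2 (g(L) = 2*(L*(L + L)) = 2*(L*(2*L)) = 2*(2*L**2) = 4*L**2)
1/(-8927 + g(S(1/(7 - 3), 6))) = 1/(-8927 + 4*(1/(7 - 3) - 1*6)**2) = 1/(-8927 + 4*(1/4 - 6)**2) = 1/(-8927 + 4*(-23/4)**2) = 1/(-8927 + 4*(529/16)) = 1/(-8927 + 529/4) = 1/(-35179/4) = -4/35179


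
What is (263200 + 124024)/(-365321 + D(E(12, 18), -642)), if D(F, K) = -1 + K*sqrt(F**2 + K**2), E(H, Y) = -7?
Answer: 2947113461/759149901 - 5179121*sqrt(412213)/759149901 ≈ -0.49803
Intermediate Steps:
(263200 + 124024)/(-365321 + D(E(12, 18), -642)) = (263200 + 124024)/(-365321 + (-1 - 642*sqrt((-7)**2 + (-642)**2))) = 387224/(-365321 + (-1 - 642*sqrt(49 + 412164))) = 387224/(-365321 + (-1 - 642*sqrt(412213))) = 387224/(-365322 - 642*sqrt(412213))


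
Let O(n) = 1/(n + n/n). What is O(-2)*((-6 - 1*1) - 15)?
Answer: 22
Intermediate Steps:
O(n) = 1/(1 + n) (O(n) = 1/(n + 1) = 1/(1 + n))
O(-2)*((-6 - 1*1) - 15) = ((-6 - 1*1) - 15)/(1 - 2) = ((-6 - 1) - 15)/(-1) = -(-7 - 15) = -1*(-22) = 22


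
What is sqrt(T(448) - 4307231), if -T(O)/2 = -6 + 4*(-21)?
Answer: 7*I*sqrt(87899) ≈ 2075.3*I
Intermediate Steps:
T(O) = 180 (T(O) = -2*(-6 + 4*(-21)) = -2*(-6 - 84) = -2*(-90) = 180)
sqrt(T(448) - 4307231) = sqrt(180 - 4307231) = sqrt(-4307051) = 7*I*sqrt(87899)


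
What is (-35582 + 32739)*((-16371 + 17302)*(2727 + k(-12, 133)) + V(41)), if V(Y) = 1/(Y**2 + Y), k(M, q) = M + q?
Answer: -12980746624091/1722 ≈ -7.5382e+9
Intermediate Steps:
V(Y) = 1/(Y + Y**2)
(-35582 + 32739)*((-16371 + 17302)*(2727 + k(-12, 133)) + V(41)) = (-35582 + 32739)*((-16371 + 17302)*(2727 + (-12 + 133)) + 1/(41*(1 + 41))) = -2843*(931*(2727 + 121) + (1/41)/42) = -2843*(931*2848 + (1/41)*(1/42)) = -2843*(2651488 + 1/1722) = -2843*4565862337/1722 = -12980746624091/1722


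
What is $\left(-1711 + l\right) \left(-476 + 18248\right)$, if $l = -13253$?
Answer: $-265940208$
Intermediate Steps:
$\left(-1711 + l\right) \left(-476 + 18248\right) = \left(-1711 - 13253\right) \left(-476 + 18248\right) = \left(-14964\right) 17772 = -265940208$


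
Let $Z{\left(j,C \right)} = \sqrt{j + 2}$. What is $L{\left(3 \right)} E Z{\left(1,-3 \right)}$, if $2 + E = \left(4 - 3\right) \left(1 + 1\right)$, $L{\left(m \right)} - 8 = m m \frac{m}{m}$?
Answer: $0$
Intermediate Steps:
$Z{\left(j,C \right)} = \sqrt{2 + j}$
$L{\left(m \right)} = 8 + m^{2}$ ($L{\left(m \right)} = 8 + m m \frac{m}{m} = 8 + m^{2} \cdot 1 = 8 + m^{2}$)
$E = 0$ ($E = -2 + \left(4 - 3\right) \left(1 + 1\right) = -2 + 1 \cdot 2 = -2 + 2 = 0$)
$L{\left(3 \right)} E Z{\left(1,-3 \right)} = \left(8 + 3^{2}\right) 0 \sqrt{2 + 1} = \left(8 + 9\right) 0 \sqrt{3} = 17 \cdot 0 \sqrt{3} = 0 \sqrt{3} = 0$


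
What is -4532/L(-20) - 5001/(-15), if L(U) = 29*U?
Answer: 49476/145 ≈ 341.21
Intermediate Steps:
-4532/L(-20) - 5001/(-15) = -4532/(29*(-20)) - 5001/(-15) = -4532/(-580) - 5001*(-1/15) = -4532*(-1/580) + 1667/5 = 1133/145 + 1667/5 = 49476/145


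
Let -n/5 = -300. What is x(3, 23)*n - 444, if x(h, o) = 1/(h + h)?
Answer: -194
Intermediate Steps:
n = 1500 (n = -5*(-300) = 1500)
x(h, o) = 1/(2*h)
x(3, 23)*n - 444 = ((½)/3)*1500 - 444 = ((½)*(⅓))*1500 - 444 = (⅙)*1500 - 444 = 250 - 444 = -194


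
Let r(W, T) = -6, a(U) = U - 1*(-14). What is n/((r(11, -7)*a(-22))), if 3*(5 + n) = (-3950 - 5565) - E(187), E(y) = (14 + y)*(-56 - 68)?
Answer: 7697/72 ≈ 106.90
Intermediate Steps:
a(U) = 14 + U (a(U) = U + 14 = 14 + U)
E(y) = -1736 - 124*y (E(y) = (14 + y)*(-124) = -1736 - 124*y)
n = 15394/3 (n = -5 + ((-3950 - 5565) - (-1736 - 124*187))/3 = -5 + (-9515 - (-1736 - 23188))/3 = -5 + (-9515 - 1*(-24924))/3 = -5 + (-9515 + 24924)/3 = -5 + (1/3)*15409 = -5 + 15409/3 = 15394/3 ≈ 5131.3)
n/((r(11, -7)*a(-22))) = 15394/(3*((-6*(14 - 22)))) = 15394/(3*((-6*(-8)))) = (15394/3)/48 = (15394/3)*(1/48) = 7697/72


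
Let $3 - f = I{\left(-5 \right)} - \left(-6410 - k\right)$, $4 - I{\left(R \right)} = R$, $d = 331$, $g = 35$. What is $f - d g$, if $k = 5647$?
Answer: $-23648$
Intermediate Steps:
$I{\left(R \right)} = 4 - R$
$f = -12063$ ($f = 3 - \left(\left(4 - -5\right) - \left(-6410 - 5647\right)\right) = 3 - \left(\left(4 + 5\right) - \left(-6410 - 5647\right)\right) = 3 - \left(9 - -12057\right) = 3 - \left(9 + 12057\right) = 3 - 12066 = -12063$)
$f - d g = -12063 - 331 \cdot 35 = -12063 - 11585 = -23648$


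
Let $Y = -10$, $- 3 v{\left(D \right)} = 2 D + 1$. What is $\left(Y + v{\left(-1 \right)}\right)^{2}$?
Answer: $\frac{841}{9} \approx 93.444$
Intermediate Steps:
$v{\left(D \right)} = - \frac{1}{3} - \frac{2 D}{3}$ ($v{\left(D \right)} = - \frac{2 D + 1}{3} = - \frac{1 + 2 D}{3} = - \frac{1}{3} - \frac{2 D}{3}$)
$\left(Y + v{\left(-1 \right)}\right)^{2} = \left(-10 - - \frac{1}{3}\right)^{2} = \left(-10 + \left(- \frac{1}{3} + \frac{2}{3}\right)\right)^{2} = \left(-10 + \frac{1}{3}\right)^{2} = \left(- \frac{29}{3}\right)^{2} = \frac{841}{9}$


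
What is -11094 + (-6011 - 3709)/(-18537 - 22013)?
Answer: -44985198/4055 ≈ -11094.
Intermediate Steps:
-11094 + (-6011 - 3709)/(-18537 - 22013) = -11094 - 9720/(-40550) = -11094 - 9720*(-1/40550) = -11094 + 972/4055 = -44985198/4055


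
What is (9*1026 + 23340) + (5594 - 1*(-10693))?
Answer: 48861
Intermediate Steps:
(9*1026 + 23340) + (5594 - 1*(-10693)) = (9234 + 23340) + (5594 + 10693) = 32574 + 16287 = 48861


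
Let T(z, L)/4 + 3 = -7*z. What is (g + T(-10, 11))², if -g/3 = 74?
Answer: 2116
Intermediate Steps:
T(z, L) = -12 - 28*z (T(z, L) = -12 + 4*(-7*z) = -12 - 28*z)
g = -222 (g = -3*74 = -222)
(g + T(-10, 11))² = (-222 + (-12 - 28*(-10)))² = (-222 + (-12 + 280))² = (-222 + 268)² = 46² = 2116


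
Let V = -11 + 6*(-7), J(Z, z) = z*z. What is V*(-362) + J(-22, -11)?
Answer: 19307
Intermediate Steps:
J(Z, z) = z²
V = -53 (V = -11 - 42 = -53)
V*(-362) + J(-22, -11) = -53*(-362) + (-11)² = 19186 + 121 = 19307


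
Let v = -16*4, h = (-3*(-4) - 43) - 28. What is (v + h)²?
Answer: 15129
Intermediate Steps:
h = -59 (h = (12 - 43) - 28 = -31 - 28 = -59)
v = -64
(v + h)² = (-64 - 59)² = (-123)² = 15129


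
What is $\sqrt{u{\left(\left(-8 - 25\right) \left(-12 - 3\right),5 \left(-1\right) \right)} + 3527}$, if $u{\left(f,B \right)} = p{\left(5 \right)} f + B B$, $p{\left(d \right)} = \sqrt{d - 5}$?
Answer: $4 \sqrt{222} \approx 59.599$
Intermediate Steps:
$p{\left(d \right)} = \sqrt{-5 + d}$ ($p{\left(d \right)} = \sqrt{d - 5} = \sqrt{-5 + d}$)
$u{\left(f,B \right)} = B^{2}$ ($u{\left(f,B \right)} = \sqrt{-5 + 5} f + B B = \sqrt{0} f + B^{2} = 0 f + B^{2} = 0 + B^{2} = B^{2}$)
$\sqrt{u{\left(\left(-8 - 25\right) \left(-12 - 3\right),5 \left(-1\right) \right)} + 3527} = \sqrt{\left(5 \left(-1\right)\right)^{2} + 3527} = \sqrt{\left(-5\right)^{2} + 3527} = \sqrt{25 + 3527} = \sqrt{3552} = 4 \sqrt{222}$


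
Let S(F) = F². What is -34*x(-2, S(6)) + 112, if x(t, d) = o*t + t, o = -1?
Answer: 112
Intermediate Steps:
x(t, d) = 0 (x(t, d) = -t + t = 0)
-34*x(-2, S(6)) + 112 = -34*0 + 112 = 0 + 112 = 112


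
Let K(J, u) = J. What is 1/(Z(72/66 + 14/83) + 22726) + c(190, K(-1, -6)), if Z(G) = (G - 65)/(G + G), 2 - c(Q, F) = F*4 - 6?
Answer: 125308312/10442321 ≈ 12.000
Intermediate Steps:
c(Q, F) = 8 - 4*F (c(Q, F) = 2 - (F*4 - 6) = 2 - (4*F - 6) = 2 - (-6 + 4*F) = 2 + (6 - 4*F) = 8 - 4*F)
Z(G) = (-65 + G)/(2*G) (Z(G) = (-65 + G)/((2*G)) = (-65 + G)*(1/(2*G)) = (-65 + G)/(2*G))
1/(Z(72/66 + 14/83) + 22726) + c(190, K(-1, -6)) = 1/((-65 + (72/66 + 14/83))/(2*(72/66 + 14/83)) + 22726) + (8 - 4*(-1)) = 1/((-65 + (72*(1/66) + 14*(1/83)))/(2*(72*(1/66) + 14*(1/83))) + 22726) + (8 + 4) = 1/((-65 + (12/11 + 14/83))/(2*(12/11 + 14/83)) + 22726) + 12 = 1/((-65 + 1150/913)/(2*(1150/913)) + 22726) + 12 = 1/((½)*(913/1150)*(-58195/913) + 22726) + 12 = 1/(-11639/460 + 22726) + 12 = 1/(10442321/460) + 12 = 460/10442321 + 12 = 125308312/10442321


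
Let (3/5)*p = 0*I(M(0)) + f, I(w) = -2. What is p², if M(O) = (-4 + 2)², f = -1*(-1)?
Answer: 25/9 ≈ 2.7778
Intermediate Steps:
f = 1
M(O) = 4 (M(O) = (-2)² = 4)
p = 5/3 (p = 5*(0*(-2) + 1)/3 = 5*(0 + 1)/3 = (5/3)*1 = 5/3 ≈ 1.6667)
p² = (5/3)² = 25/9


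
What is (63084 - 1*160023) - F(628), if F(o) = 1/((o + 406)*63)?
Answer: -6314800339/65142 ≈ -96939.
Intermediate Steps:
F(o) = 1/(63*(406 + o)) (F(o) = (1/63)/(406 + o) = 1/(63*(406 + o)))
(63084 - 1*160023) - F(628) = (63084 - 1*160023) - 1/(63*(406 + 628)) = (63084 - 160023) - 1/(63*1034) = -96939 - 1/(63*1034) = -96939 - 1*1/65142 = -96939 - 1/65142 = -6314800339/65142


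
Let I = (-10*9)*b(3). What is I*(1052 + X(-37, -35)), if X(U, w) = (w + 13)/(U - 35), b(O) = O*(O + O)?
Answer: -1704735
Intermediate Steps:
b(O) = 2*O² (b(O) = O*(2*O) = 2*O²)
X(U, w) = (13 + w)/(-35 + U)
I = -1620 (I = (-10*9)*(2*3²) = -180*9 = -90*18 = -1620)
I*(1052 + X(-37, -35)) = -1620*(1052 + (13 - 35)/(-35 - 37)) = -1620*(1052 - 22/(-72)) = -1620*(1052 - 1/72*(-22)) = -1620*(1052 + 11/36) = -1620*37883/36 = -1704735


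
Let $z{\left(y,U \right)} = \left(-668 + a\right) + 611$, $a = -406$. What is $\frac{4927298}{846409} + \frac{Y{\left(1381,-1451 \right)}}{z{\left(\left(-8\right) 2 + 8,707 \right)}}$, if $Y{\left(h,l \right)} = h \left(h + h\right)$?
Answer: $- \frac{3226195130724}{391887367} \approx -8232.5$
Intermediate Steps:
$z{\left(y,U \right)} = -463$ ($z{\left(y,U \right)} = \left(-668 - 406\right) + 611 = -1074 + 611 = -463$)
$Y{\left(h,l \right)} = 2 h^{2}$ ($Y{\left(h,l \right)} = h 2 h = 2 h^{2}$)
$\frac{4927298}{846409} + \frac{Y{\left(1381,-1451 \right)}}{z{\left(\left(-8\right) 2 + 8,707 \right)}} = \frac{4927298}{846409} + \frac{2 \cdot 1381^{2}}{-463} = 4927298 \cdot \frac{1}{846409} + 2 \cdot 1907161 \left(- \frac{1}{463}\right) = \frac{4927298}{846409} + 3814322 \left(- \frac{1}{463}\right) = \frac{4927298}{846409} - \frac{3814322}{463} = - \frac{3226195130724}{391887367}$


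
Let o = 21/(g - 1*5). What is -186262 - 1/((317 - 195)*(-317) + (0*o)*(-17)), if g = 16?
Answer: -7203496587/38674 ≈ -1.8626e+5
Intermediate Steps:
o = 21/11 (o = 21/(16 - 1*5) = 21/(16 - 5) = 21/11 ≈ 1.9091)
-186262 - 1/((317 - 195)*(-317) + (0*o)*(-17)) = -186262 - 1/((317 - 195)*(-317) + (0*(21/11))*(-17)) = -186262 - 1/(122*(-317) + 0*(-17)) = -186262 - 1/(-38674 + 0) = -186262 - 1/(-38674) = -186262 - 1*(-1/38674) = -186262 + 1/38674 = -7203496587/38674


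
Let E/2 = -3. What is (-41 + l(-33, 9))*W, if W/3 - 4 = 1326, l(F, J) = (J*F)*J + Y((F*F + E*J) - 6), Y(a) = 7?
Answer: -10800930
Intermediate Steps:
E = -6 (E = 2*(-3) = -6)
l(F, J) = 7 + F*J² (l(F, J) = (J*F)*J + 7 = (F*J)*J + 7 = F*J² + 7 = 7 + F*J²)
W = 3990 (W = 12 + 3*1326 = 12 + 3978 = 3990)
(-41 + l(-33, 9))*W = (-41 + (7 - 33*9²))*3990 = (-41 + (7 - 33*81))*3990 = (-41 + (7 - 2673))*3990 = (-41 - 2666)*3990 = -2707*3990 = -10800930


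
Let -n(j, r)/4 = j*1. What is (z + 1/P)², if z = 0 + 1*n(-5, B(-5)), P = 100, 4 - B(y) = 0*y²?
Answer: 4004001/10000 ≈ 400.40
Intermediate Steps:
B(y) = 4 (B(y) = 4 - 0*y² = 4 - 1*0 = 4 + 0 = 4)
n(j, r) = -4*j
z = 20 (z = 0 + 1*(-4*(-5)) = 0 + 1*20 = 0 + 20 = 20)
(z + 1/P)² = (20 + 1/100)² = (2001/100)² = 4004001/10000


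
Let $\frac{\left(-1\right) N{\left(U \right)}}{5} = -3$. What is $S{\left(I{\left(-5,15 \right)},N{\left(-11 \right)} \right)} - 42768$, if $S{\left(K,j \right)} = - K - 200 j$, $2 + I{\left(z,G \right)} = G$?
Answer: $-45781$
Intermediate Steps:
$I{\left(z,G \right)} = -2 + G$
$N{\left(U \right)} = 15$ ($N{\left(U \right)} = \left(-5\right) \left(-3\right) = 15$)
$S{\left(I{\left(-5,15 \right)},N{\left(-11 \right)} \right)} - 42768 = \left(- (-2 + 15) - 3000\right) - 42768 = \left(\left(-1\right) 13 - 3000\right) - 42768 = \left(-13 - 3000\right) - 42768 = -3013 - 42768 = -45781$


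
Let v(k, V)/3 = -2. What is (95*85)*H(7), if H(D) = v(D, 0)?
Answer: -48450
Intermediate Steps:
v(k, V) = -6 (v(k, V) = 3*(-2) = -6)
H(D) = -6
(95*85)*H(7) = (95*85)*(-6) = 8075*(-6) = -48450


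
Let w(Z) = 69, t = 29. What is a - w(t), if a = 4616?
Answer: 4547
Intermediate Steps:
a - w(t) = 4616 - 1*69 = 4616 - 69 = 4547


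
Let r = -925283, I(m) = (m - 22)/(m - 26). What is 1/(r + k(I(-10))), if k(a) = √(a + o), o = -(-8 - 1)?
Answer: -8327547/7705337670712 - 3*√89/7705337670712 ≈ -1.0808e-6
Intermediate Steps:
I(m) = (-22 + m)/(-26 + m)
o = 9 (o = -1*(-9) = 9)
k(a) = √(9 + a) (k(a) = √(a + 9) = √(9 + a))
1/(r + k(I(-10))) = 1/(-925283 + √(9 + (-22 - 10)/(-26 - 10))) = 1/(-925283 + √(9 - 32/(-36))) = 1/(-925283 + √(9 - 1/36*(-32))) = 1/(-925283 + √(9 + 8/9)) = 1/(-925283 + √(89/9)) = 1/(-925283 + √89/3)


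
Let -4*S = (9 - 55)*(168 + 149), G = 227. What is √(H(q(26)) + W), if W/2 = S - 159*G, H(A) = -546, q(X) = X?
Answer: I*√65441 ≈ 255.81*I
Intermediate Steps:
S = 7291/2 (S = -(9 - 55)*(168 + 149)/4 = -(-23)*317/2 = -¼*(-14582) = 7291/2 ≈ 3645.5)
W = -64895 (W = 2*(7291/2 - 159*227) = 2*(7291/2 - 36093) = 2*(-64895/2) = -64895)
√(H(q(26)) + W) = √(-546 - 64895) = √(-65441) = I*√65441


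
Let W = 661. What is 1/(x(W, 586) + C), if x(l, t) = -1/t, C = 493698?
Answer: 586/289307027 ≈ 2.0255e-6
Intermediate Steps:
1/(x(W, 586) + C) = 1/(-1/586 + 493698) = 1/(289307027/586) = 586/289307027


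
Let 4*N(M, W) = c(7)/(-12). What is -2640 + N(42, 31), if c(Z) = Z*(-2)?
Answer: -63353/24 ≈ -2639.7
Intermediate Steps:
c(Z) = -2*Z
N(M, W) = 7/24 (N(M, W) = (-2*7/(-12))/4 = (-14*(-1/12))/4 = (¼)*(7/6) = 7/24)
-2640 + N(42, 31) = -2640 + 7/24 = -63353/24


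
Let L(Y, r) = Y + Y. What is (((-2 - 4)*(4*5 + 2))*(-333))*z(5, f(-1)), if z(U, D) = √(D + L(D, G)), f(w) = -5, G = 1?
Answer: 43956*I*√15 ≈ 1.7024e+5*I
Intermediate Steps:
L(Y, r) = 2*Y
z(U, D) = √3*√D (z(U, D) = √(D + 2*D) = √(3*D) = √3*√D)
(((-2 - 4)*(4*5 + 2))*(-333))*z(5, f(-1)) = (((-2 - 4)*(4*5 + 2))*(-333))*(√3*√(-5)) = (-6*(20 + 2)*(-333))*(√3*(I*√5)) = (-6*22*(-333))*(I*√15) = (-132*(-333))*(I*√15) = 43956*(I*√15) = 43956*I*√15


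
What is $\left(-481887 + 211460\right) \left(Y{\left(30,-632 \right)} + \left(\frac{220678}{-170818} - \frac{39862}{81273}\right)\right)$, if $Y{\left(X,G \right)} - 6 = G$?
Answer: $\frac{1178444372041727249}{6941445657} \approx 1.6977 \cdot 10^{8}$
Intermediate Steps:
$Y{\left(X,G \right)} = 6 + G$
$\left(-481887 + 211460\right) \left(Y{\left(30,-632 \right)} + \left(\frac{220678}{-170818} - \frac{39862}{81273}\right)\right) = \left(-481887 + 211460\right) \left(\left(6 - 632\right) + \left(\frac{220678}{-170818} - \frac{39862}{81273}\right)\right) = - 270427 \left(-626 + \left(220678 \left(- \frac{1}{170818}\right) - \frac{39862}{81273}\right)\right) = - 270427 \left(-626 - \frac{12372155105}{6941445657}\right) = \left(-270427\right) \left(- \frac{4357717136387}{6941445657}\right) = \frac{1178444372041727249}{6941445657}$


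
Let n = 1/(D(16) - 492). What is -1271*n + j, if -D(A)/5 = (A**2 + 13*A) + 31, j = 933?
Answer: 2769482/2967 ≈ 933.43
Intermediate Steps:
D(A) = -155 - 65*A - 5*A**2 (D(A) = -5*((A**2 + 13*A) + 31) = -5*(31 + A**2 + 13*A) = -155 - 65*A - 5*A**2)
n = -1/2967 (n = 1/((-155 - 65*16 - 5*16**2) - 492) = 1/((-155 - 1040 - 5*256) - 492) = 1/((-155 - 1040 - 1280) - 492) = 1/(-2475 - 492) = 1/(-2967) = -1/2967 ≈ -0.00033704)
-1271*n + j = -1271*(-1/2967) + 933 = 1271/2967 + 933 = 2769482/2967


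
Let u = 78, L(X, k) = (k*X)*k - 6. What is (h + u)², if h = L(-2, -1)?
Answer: 4900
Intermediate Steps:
L(X, k) = -6 + X*k² (L(X, k) = (X*k)*k - 6 = X*k² - 6 = -6 + X*k²)
h = -8 (h = -6 - 2*(-1)² = -6 - 2*1 = -6 - 2 = -8)
(h + u)² = (-8 + 78)² = 70² = 4900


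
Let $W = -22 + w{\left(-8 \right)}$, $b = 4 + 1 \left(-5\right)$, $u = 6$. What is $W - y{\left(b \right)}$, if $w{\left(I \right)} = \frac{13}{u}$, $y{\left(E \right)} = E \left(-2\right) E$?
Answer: $- \frac{107}{6} \approx -17.833$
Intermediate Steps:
$b = -1$ ($b = 4 - 5 = -1$)
$y{\left(E \right)} = - 2 E^{2}$ ($y{\left(E \right)} = - 2 E E = - 2 E^{2}$)
$w{\left(I \right)} = \frac{13}{6}$
$W = - \frac{119}{6}$ ($W = -22 + \frac{13}{6} = - \frac{119}{6} \approx -19.833$)
$W - y{\left(b \right)} = - \frac{119}{6} - - 2 \left(-1\right)^{2} = - \frac{119}{6} - \left(-2\right) 1 = - \frac{119}{6} - -2 = - \frac{119}{6} + 2 = - \frac{107}{6}$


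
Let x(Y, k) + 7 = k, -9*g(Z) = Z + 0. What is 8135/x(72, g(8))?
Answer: -73215/71 ≈ -1031.2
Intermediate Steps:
g(Z) = -Z/9 (g(Z) = -(Z + 0)/9 = -Z/9)
x(Y, k) = -7 + k
8135/x(72, g(8)) = 8135/(-7 - ⅑*8) = 8135/(-7 - 8/9) = 8135/(-71/9) = 8135*(-9/71) = -73215/71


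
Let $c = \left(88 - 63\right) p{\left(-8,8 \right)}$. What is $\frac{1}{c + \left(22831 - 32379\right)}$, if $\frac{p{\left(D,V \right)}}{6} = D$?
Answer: $- \frac{1}{10748} \approx -9.3041 \cdot 10^{-5}$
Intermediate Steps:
$p{\left(D,V \right)} = 6 D$
$c = -1200$ ($c = \left(88 - 63\right) 6 \left(-8\right) = 25 \left(-48\right) = -1200$)
$\frac{1}{c + \left(22831 - 32379\right)} = \frac{1}{-1200 + \left(22831 - 32379\right)} = \frac{1}{-1200 - 9548} = \frac{1}{-10748} = - \frac{1}{10748}$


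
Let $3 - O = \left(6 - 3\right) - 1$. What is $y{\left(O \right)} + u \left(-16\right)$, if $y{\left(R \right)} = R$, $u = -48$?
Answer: $769$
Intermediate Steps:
$O = 1$ ($O = 3 - \left(\left(6 - 3\right) - 1\right) = 3 - \left(3 - 1\right) = 3 - 2 = 1$)
$y{\left(O \right)} + u \left(-16\right) = 1 - -768 = 1 + 768 = 769$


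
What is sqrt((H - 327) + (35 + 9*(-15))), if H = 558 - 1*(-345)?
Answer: 2*sqrt(119) ≈ 21.817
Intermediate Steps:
H = 903 (H = 558 + 345 = 903)
sqrt((H - 327) + (35 + 9*(-15))) = sqrt((903 - 327) + (35 + 9*(-15))) = sqrt(576 + (35 - 135)) = sqrt(576 - 100) = sqrt(476) = 2*sqrt(119)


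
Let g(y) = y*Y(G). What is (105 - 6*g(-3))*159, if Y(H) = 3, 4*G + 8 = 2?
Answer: 25281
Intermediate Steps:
G = -3/2 (G = -2 + (¼)*2 = -2 + ½ = -3/2 ≈ -1.5000)
g(y) = 3*y (g(y) = y*3 = 3*y)
(105 - 6*g(-3))*159 = (105 - 18*(-3))*159 = (105 - 6*(-9))*159 = (105 + 54)*159 = 159*159 = 25281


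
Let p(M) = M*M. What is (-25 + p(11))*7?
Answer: 672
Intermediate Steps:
p(M) = M²
(-25 + p(11))*7 = (-25 + 11²)*7 = (-25 + 121)*7 = 96*7 = 672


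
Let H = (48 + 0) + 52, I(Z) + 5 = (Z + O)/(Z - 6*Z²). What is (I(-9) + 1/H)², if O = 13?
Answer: 2448369361/98010000 ≈ 24.981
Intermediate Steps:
I(Z) = -5 + (13 + Z)/(Z - 6*Z²) (I(Z) = -5 + (Z + 13)/(Z - 6*Z²) = -5 + (13 + Z)/(Z - 6*Z²))
H = 100 (H = 48 + 52 = 100)
(I(-9) + 1/H)² = ((-13 - 30*(-9)² + 4*(-9))/((-9)*(-1 + 6*(-9))) + 1/100)² = (-(-13 - 30*81 - 36)/(9*(-1 - 54)) + 1/100)² = (-⅑*(-13 - 2430 - 36)/(-55) + 1/100)² = (-⅑*(-1/55)*(-2479) + 1/100)² = (-2479/495 + 1/100)² = (-49481/9900)² = 2448369361/98010000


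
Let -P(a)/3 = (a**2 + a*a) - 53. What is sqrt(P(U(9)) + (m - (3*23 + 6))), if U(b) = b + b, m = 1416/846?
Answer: 2*I*sqrt(9236346)/141 ≈ 43.108*I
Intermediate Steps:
m = 236/141 (m = 1416*(1/846) = 236/141 ≈ 1.6738)
U(b) = 2*b
P(a) = 159 - 6*a**2 (P(a) = -3*((a**2 + a*a) - 53) = -3*((a**2 + a**2) - 53) = -3*(2*a**2 - 53) = -3*(-53 + 2*a**2) = 159 - 6*a**2)
sqrt(P(U(9)) + (m - (3*23 + 6))) = sqrt((159 - 6*(2*9)**2) + (236/141 - (3*23 + 6))) = sqrt((159 - 6*18**2) + (236/141 - (69 + 6))) = sqrt((159 - 6*324) + (236/141 - 1*75)) = sqrt((159 - 1944) + (236/141 - 75)) = sqrt(-1785 - 10339/141) = sqrt(-262024/141) = 2*I*sqrt(9236346)/141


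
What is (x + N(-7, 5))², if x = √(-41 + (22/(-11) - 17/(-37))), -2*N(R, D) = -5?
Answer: -5371/148 + 5*I*√58238/37 ≈ -36.291 + 32.612*I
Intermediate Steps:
N(R, D) = 5/2 (N(R, D) = -½*(-5) = 5/2)
x = I*√58238/37 (x = √(-41 + (22*(-1/11) - 17*(-1/37))) = √(-41 + (-2 + 17/37)) = √(-41 - 57/37) = √(-1574/37) = I*√58238/37 ≈ 6.5223*I)
(x + N(-7, 5))² = (I*√58238/37 + 5/2)² = (5/2 + I*√58238/37)²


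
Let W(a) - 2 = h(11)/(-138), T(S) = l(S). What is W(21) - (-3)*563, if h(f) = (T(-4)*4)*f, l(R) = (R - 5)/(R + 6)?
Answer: 38926/23 ≈ 1692.4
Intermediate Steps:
l(R) = (-5 + R)/(6 + R)
T(S) = (-5 + S)/(6 + S)
h(f) = -18*f (h(f) = (((-5 - 4)/(6 - 4))*4)*f = ((-9/2)*4)*f = (((1/2)*(-9))*4)*f = (-9/2*4)*f = -18*f)
W(a) = 79/23 (W(a) = 2 - 18*11/(-138) = 2 - 198*(-1/138) = 2 + 33/23 = 79/23)
W(21) - (-3)*563 = 79/23 - (-3)*563 = 79/23 - 1*(-1689) = 79/23 + 1689 = 38926/23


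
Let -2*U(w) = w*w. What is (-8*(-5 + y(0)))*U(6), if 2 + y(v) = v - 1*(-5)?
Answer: -288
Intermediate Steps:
y(v) = 3 + v (y(v) = -2 + (v - 1*(-5)) = -2 + (v + 5) = -2 + (5 + v) = 3 + v)
U(w) = -w**2/2 (U(w) = -w*w/2 = -w**2/2)
(-8*(-5 + y(0)))*U(6) = (-8*(-5 + (3 + 0)))*(-1/2*6**2) = (-8*(-5 + 3))*(-1/2*36) = -8*(-2)*(-18) = 16*(-18) = -288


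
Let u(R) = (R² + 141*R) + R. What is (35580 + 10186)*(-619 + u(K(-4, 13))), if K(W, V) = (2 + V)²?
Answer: 3750798296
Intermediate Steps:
u(R) = R² + 142*R
(35580 + 10186)*(-619 + u(K(-4, 13))) = (35580 + 10186)*(-619 + (2 + 13)²*(142 + (2 + 13)²)) = 45766*(-619 + 15²*(142 + 15²)) = 45766*(-619 + 225*(142 + 225)) = 45766*(-619 + 225*367) = 45766*(-619 + 82575) = 45766*81956 = 3750798296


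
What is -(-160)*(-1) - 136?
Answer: -296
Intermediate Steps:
-(-160)*(-1) - 136 = -32*5 - 136 = -160 - 136 = -296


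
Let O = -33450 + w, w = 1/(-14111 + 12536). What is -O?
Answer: 52683751/1575 ≈ 33450.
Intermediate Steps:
w = -1/1575 (w = 1/(-1575) = -1/1575 ≈ -0.00063492)
O = -52683751/1575 (O = -33450 - 1/1575 = -52683751/1575 ≈ -33450.)
-O = -1*(-52683751/1575) = 52683751/1575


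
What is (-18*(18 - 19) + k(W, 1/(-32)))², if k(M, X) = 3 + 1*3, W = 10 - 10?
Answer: 576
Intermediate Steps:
W = 0
k(M, X) = 6 (k(M, X) = 3 + 3 = 6)
(-18*(18 - 19) + k(W, 1/(-32)))² = (-18*(18 - 19) + 6)² = (-18*(-1) + 6)² = (18 + 6)² = 24² = 576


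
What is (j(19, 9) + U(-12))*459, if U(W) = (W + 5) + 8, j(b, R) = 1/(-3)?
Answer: 306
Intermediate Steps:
j(b, R) = -1/3
U(W) = 13 + W (U(W) = (5 + W) + 8 = 13 + W)
(j(19, 9) + U(-12))*459 = (-1/3 + (13 - 12))*459 = (-1/3 + 1)*459 = (2/3)*459 = 306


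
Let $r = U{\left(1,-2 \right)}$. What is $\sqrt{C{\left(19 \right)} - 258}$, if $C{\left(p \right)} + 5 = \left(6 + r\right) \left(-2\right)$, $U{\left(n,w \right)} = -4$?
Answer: $i \sqrt{267} \approx 16.34 i$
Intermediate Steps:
$r = -4$
$C{\left(p \right)} = -9$ ($C{\left(p \right)} = -5 + \left(6 - 4\right) \left(-2\right) = -5 + 2 \left(-2\right) = -5 - 4 = -9$)
$\sqrt{C{\left(19 \right)} - 258} = \sqrt{-9 - 258} = \sqrt{-267} = i \sqrt{267}$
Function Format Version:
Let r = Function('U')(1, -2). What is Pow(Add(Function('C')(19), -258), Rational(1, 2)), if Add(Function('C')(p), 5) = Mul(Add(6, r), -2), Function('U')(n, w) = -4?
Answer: Mul(I, Pow(267, Rational(1, 2))) ≈ Mul(16.340, I)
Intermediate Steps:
r = -4
Function('C')(p) = -9 (Function('C')(p) = Add(-5, Mul(Add(6, -4), -2)) = Add(-5, Mul(2, -2)) = Add(-5, -4) = -9)
Pow(Add(Function('C')(19), -258), Rational(1, 2)) = Pow(Add(-9, -258), Rational(1, 2)) = Pow(-267, Rational(1, 2)) = Mul(I, Pow(267, Rational(1, 2)))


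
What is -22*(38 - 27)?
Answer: -242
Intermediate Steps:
-22*(38 - 27) = -22*11 = -242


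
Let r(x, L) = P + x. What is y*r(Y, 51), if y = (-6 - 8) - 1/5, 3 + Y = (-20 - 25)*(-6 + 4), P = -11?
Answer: -5396/5 ≈ -1079.2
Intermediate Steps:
Y = 87 (Y = -3 + (-20 - 25)*(-6 + 4) = -3 - 45*(-2) = -3 + 90 = 87)
r(x, L) = -11 + x
y = -71/5 (y = -14 - 1*⅕ = -14 - ⅕ = -71/5 ≈ -14.200)
y*r(Y, 51) = -71*(-11 + 87)/5 = -71/5*76 = -5396/5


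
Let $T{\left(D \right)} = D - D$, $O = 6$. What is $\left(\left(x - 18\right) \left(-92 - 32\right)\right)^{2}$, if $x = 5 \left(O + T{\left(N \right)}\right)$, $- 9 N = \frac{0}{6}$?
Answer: $2214144$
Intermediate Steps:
$N = 0$ ($N = - \frac{0 \cdot \frac{1}{6}}{9} = \left(- \frac{1}{9}\right) 0 = 0$)
$T{\left(D \right)} = 0$
$x = 30$ ($x = 5 \left(6 + 0\right) = 5 \cdot 6 = 30$)
$\left(\left(x - 18\right) \left(-92 - 32\right)\right)^{2} = \left(\left(30 - 18\right) \left(-92 - 32\right)\right)^{2} = \left(12 \left(-124\right)\right)^{2} = \left(-1488\right)^{2} = 2214144$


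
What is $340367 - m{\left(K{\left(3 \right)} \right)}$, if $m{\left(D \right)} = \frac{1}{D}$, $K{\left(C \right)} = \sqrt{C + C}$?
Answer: $340367 - \frac{\sqrt{6}}{6} \approx 3.4037 \cdot 10^{5}$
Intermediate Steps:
$K{\left(C \right)} = \sqrt{2} \sqrt{C}$ ($K{\left(C \right)} = \sqrt{2 C} = \sqrt{2} \sqrt{C}$)
$340367 - m{\left(K{\left(3 \right)} \right)} = 340367 - \frac{1}{\sqrt{2} \sqrt{3}} = 340367 - \frac{1}{\sqrt{6}} = 340367 - \frac{\sqrt{6}}{6}$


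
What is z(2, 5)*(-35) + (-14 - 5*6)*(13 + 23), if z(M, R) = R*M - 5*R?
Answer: -1059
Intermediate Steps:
z(M, R) = -5*R + M*R (z(M, R) = M*R - 5*R = -5*R + M*R)
z(2, 5)*(-35) + (-14 - 5*6)*(13 + 23) = (5*(-5 + 2))*(-35) + (-14 - 5*6)*(13 + 23) = (5*(-3))*(-35) + (-14 - 30)*36 = -15*(-35) - 44*36 = 525 - 1584 = -1059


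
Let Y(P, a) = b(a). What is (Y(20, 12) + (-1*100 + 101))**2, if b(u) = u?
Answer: 169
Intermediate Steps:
Y(P, a) = a
(Y(20, 12) + (-1*100 + 101))**2 = (12 + (-1*100 + 101))**2 = (12 + (-100 + 101))**2 = (12 + 1)**2 = 13**2 = 169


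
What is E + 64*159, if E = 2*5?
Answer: 10186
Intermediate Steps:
E = 10
E + 64*159 = 10 + 64*159 = 10 + 10176 = 10186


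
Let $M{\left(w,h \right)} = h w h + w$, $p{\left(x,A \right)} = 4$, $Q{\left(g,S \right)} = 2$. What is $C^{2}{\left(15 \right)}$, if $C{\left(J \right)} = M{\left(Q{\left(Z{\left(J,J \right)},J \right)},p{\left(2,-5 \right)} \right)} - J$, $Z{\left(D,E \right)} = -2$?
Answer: $361$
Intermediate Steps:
$M{\left(w,h \right)} = w + w h^{2}$ ($M{\left(w,h \right)} = w h^{2} + w = w + w h^{2}$)
$C{\left(J \right)} = 34 - J$ ($C{\left(J \right)} = 2 \left(1 + 4^{2}\right) - J = 2 \left(1 + 16\right) - J = 2 \cdot 17 - J = 34 - J$)
$C^{2}{\left(15 \right)} = \left(34 - 15\right)^{2} = 19^{2} = 361$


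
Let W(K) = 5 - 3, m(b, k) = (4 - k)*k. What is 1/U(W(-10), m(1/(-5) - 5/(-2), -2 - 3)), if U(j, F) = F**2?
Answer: 1/2025 ≈ 0.00049383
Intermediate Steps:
m(b, k) = k*(4 - k)
W(K) = 2
1/U(W(-10), m(1/(-5) - 5/(-2), -2 - 3)) = 1/(((-2 - 3)*(4 - (-2 - 3)))**2) = 1/((-5*(4 - 1*(-5)))**2) = 1/((-5*(4 + 5))**2) = 1/((-5*9)**2) = 1/((-45)**2) = 1/2025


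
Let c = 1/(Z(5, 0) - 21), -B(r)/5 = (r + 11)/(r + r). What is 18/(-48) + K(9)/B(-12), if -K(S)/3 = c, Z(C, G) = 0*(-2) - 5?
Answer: -483/520 ≈ -0.92885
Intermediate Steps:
Z(C, G) = -5 (Z(C, G) = 0 - 5 = -5)
B(r) = -5*(11 + r)/(2*r) (B(r) = -5*(r + 11)/(r + r) = -5*(11 + r)/(2*r))
c = -1/26 (c = 1/(-5 - 21) = 1/(-26) = -1/26 ≈ -0.038462)
K(S) = 3/26 (K(S) = -3*(-1/26) = 3/26)
18/(-48) + K(9)/B(-12) = 18/(-48) + 3/(26*(((5/2)*(-11 - 1*(-12))/(-12)))) = 18*(-1/48) + 3/(26*(((5/2)*(-1/12)*(-11 + 12)))) = -3/8 + 3/(26*(((5/2)*(-1/12)*1))) = -3/8 + 3/(26*(-5/24)) = -3/8 + (3/26)*(-24/5) = -3/8 - 36/65 = -483/520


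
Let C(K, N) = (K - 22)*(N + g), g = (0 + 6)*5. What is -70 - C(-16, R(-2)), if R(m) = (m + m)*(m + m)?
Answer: 1678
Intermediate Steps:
R(m) = 4*m² (R(m) = (2*m)*(2*m) = 4*m²)
g = 30 (g = 6*5 = 30)
C(K, N) = (-22 + K)*(30 + N) (C(K, N) = (K - 22)*(N + 30) = (-22 + K)*(30 + N))
-70 - C(-16, R(-2)) = -70 - (-660 - 88*(-2)² + 30*(-16) - 64*(-2)²) = -70 - (-660 - 88*4 - 480 - 64*4) = -70 - (-660 - 22*16 - 480 - 16*16) = -70 - (-660 - 352 - 480 - 256) = -70 - 1*(-1748) = -70 + 1748 = 1678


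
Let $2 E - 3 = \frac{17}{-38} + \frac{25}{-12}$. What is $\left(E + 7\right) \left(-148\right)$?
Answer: $- \frac{122063}{114} \approx -1070.7$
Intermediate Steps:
$E = \frac{107}{456}$ ($E = \frac{3}{2} + \frac{\frac{17}{-38} + \frac{25}{-12}}{2} = \frac{3}{2} + \frac{17 \left(- \frac{1}{38}\right) + 25 \left(- \frac{1}{12}\right)}{2} = \frac{3}{2} + \frac{- \frac{17}{38} - \frac{25}{12}}{2} = \frac{3}{2} + \frac{1}{2} \left(- \frac{577}{228}\right) = \frac{3}{2} - \frac{577}{456} = \frac{107}{456} \approx 0.23465$)
$\left(E + 7\right) \left(-148\right) = \left(\frac{107}{456} + 7\right) \left(-148\right) = \frac{3299}{456} \left(-148\right) = - \frac{122063}{114}$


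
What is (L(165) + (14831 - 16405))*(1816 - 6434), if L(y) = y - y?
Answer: 7268732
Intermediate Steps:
L(y) = 0
(L(165) + (14831 - 16405))*(1816 - 6434) = (0 + (14831 - 16405))*(1816 - 6434) = (0 - 1574)*(-4618) = -1574*(-4618) = 7268732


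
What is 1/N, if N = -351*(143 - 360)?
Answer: 1/76167 ≈ 1.3129e-5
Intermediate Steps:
N = 76167 (N = -351*(-217) = 76167)
1/N = 1/76167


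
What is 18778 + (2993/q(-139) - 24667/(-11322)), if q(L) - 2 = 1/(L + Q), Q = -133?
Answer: 2444604731/120546 ≈ 20279.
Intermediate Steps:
q(L) = 2 + 1/(-133 + L) (q(L) = 2 + 1/(L - 133) = 2 + 1/(-133 + L))
18778 + (2993/q(-139) - 24667/(-11322)) = 18778 + (2993/(((-265 + 2*(-139))/(-133 - 139))) - 24667/(-11322)) = 18778 + (2993/(((-265 - 278)/(-272))) - 24667*(-1/11322)) = 18778 + (2993/((-1/272*(-543))) + 1451/666) = 18778 + (2993/(543/272) + 1451/666) = 18778 + (2993*(272/543) + 1451/666) = 18778 + (814096/543 + 1451/666) = 18778 + 180991943/120546 = 2444604731/120546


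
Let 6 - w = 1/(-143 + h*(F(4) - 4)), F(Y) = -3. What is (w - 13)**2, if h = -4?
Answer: 646416/13225 ≈ 48.878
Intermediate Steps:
w = 691/115 (w = 6 - 1/(-143 - 4*(-3 - 4)) = 6 - 1/(-143 - 4*(-7)) = 6 - 1/(-143 + 28) = 6 - 1/(-115) = 6 - 1*(-1/115) = 6 + 1/115 = 691/115 ≈ 6.0087)
(w - 13)**2 = (691/115 - 13)**2 = (-804/115)**2 = 646416/13225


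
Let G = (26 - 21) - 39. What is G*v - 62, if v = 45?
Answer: -1592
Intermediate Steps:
G = -34 (G = 5 - 39 = -34)
G*v - 62 = -34*45 - 62 = -1530 - 62 = -1592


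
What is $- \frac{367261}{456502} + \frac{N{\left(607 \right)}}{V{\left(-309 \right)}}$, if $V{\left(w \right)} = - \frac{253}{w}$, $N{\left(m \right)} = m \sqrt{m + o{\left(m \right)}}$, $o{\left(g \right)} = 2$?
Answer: $- \frac{367261}{456502} + \frac{187563 \sqrt{609}}{253} \approx 18294.0$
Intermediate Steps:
$N{\left(m \right)} = m \sqrt{2 + m}$ ($N{\left(m \right)} = m \sqrt{m + 2} = m \sqrt{2 + m}$)
$- \frac{367261}{456502} + \frac{N{\left(607 \right)}}{V{\left(-309 \right)}} = - \frac{367261}{456502} + \frac{607 \sqrt{2 + 607}}{\left(-253\right) \frac{1}{-309}} = \left(-367261\right) \frac{1}{456502} + \frac{607 \sqrt{609}}{\left(-253\right) \left(- \frac{1}{309}\right)} = - \frac{367261}{456502} + \frac{607 \sqrt{609}}{\frac{253}{309}} = - \frac{367261}{456502} + 607 \sqrt{609} \cdot \frac{309}{253} = - \frac{367261}{456502} + \frac{187563 \sqrt{609}}{253}$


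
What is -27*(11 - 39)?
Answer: 756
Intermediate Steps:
-27*(11 - 39) = -27*(-28) = 756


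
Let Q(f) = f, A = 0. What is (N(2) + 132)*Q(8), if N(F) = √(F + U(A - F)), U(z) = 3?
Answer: 1056 + 8*√5 ≈ 1073.9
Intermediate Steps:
N(F) = √(3 + F) (N(F) = √(F + 3) = √(3 + F))
(N(2) + 132)*Q(8) = (√(3 + 2) + 132)*8 = (√5 + 132)*8 = (132 + √5)*8 = 1056 + 8*√5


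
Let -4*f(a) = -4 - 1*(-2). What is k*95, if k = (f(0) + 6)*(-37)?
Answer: -45695/2 ≈ -22848.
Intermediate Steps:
f(a) = ½ (f(a) = -(-4 - 1*(-2))/4 = -(-4 + 2)/4 = -¼*(-2) = ½)
k = -481/2 (k = (½ + 6)*(-37) = (13/2)*(-37) = -481/2 ≈ -240.50)
k*95 = -481/2*95 = -45695/2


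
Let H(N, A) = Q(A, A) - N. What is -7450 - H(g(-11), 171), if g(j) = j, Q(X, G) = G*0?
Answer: -7461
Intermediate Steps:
Q(X, G) = 0
H(N, A) = -N (H(N, A) = 0 - N = -N)
-7450 - H(g(-11), 171) = -7450 - (-1)*(-11) = -7450 - 1*11 = -7450 - 11 = -7461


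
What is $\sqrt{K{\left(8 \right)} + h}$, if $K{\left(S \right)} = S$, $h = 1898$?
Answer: $\sqrt{1906} \approx 43.658$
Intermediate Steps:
$\sqrt{K{\left(8 \right)} + h} = \sqrt{8 + 1898} = \sqrt{1906}$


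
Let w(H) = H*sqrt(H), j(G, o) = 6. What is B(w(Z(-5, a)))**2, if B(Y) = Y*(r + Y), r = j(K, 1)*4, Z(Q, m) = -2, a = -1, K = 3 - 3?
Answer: -4544 + 768*I*sqrt(2) ≈ -4544.0 + 1086.1*I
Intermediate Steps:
K = 0
w(H) = H**(3/2)
r = 24 (r = 6*4 = 24)
B(Y) = Y*(24 + Y)
B(w(Z(-5, a)))**2 = ((-2)**(3/2)*(24 + (-2)**(3/2)))**2 = ((-2*I*sqrt(2))*(24 - 2*I*sqrt(2)))**2 = (-2*I*sqrt(2)*(24 - 2*I*sqrt(2)))**2 = -8*(24 - 2*I*sqrt(2))**2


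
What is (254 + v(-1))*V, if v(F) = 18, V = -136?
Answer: -36992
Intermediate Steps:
(254 + v(-1))*V = (254 + 18)*(-136) = 272*(-136) = -36992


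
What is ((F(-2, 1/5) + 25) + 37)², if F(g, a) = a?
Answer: 96721/25 ≈ 3868.8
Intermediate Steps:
((F(-2, 1/5) + 25) + 37)² = ((1/5 + 25) + 37)² = ((⅕ + 25) + 37)² = (126/5 + 37)² = (311/5)² = 96721/25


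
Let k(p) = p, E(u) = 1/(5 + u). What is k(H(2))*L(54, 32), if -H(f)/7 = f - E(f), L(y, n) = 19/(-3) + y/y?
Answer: 208/3 ≈ 69.333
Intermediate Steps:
L(y, n) = -16/3 (L(y, n) = 19*(-⅓) + 1 = -19/3 + 1 = -16/3)
H(f) = -7*f + 7/(5 + f) (H(f) = -7*(f - 1/(5 + f)) = -7*f + 7/(5 + f))
k(H(2))*L(54, 32) = (7*(1 - 1*2*(5 + 2))/(5 + 2))*(-16/3) = (7*(1 - 1*2*7)/7)*(-16/3) = (7*(⅐)*(1 - 14))*(-16/3) = (7*(⅐)*(-13))*(-16/3) = -13*(-16/3) = 208/3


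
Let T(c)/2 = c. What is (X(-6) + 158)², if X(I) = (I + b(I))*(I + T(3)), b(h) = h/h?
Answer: 24964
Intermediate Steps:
T(c) = 2*c
b(h) = 1
X(I) = (1 + I)*(6 + I) (X(I) = (I + 1)*(I + 2*3) = (1 + I)*(I + 6) = (1 + I)*(6 + I))
(X(-6) + 158)² = ((6 + (-6)² + 7*(-6)) + 158)² = ((6 + 36 - 42) + 158)² = (0 + 158)² = 158² = 24964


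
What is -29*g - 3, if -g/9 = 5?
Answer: 1302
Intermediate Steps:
g = -45 (g = -9*5 = -45)
-29*g - 3 = -29*(-45) - 3 = 1305 - 3 = 1302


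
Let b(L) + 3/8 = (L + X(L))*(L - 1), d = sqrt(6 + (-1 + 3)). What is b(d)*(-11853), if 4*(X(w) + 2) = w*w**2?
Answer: -2429865/8 + 118530*sqrt(2) ≈ -1.3611e+5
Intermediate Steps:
d = 2*sqrt(2) (d = sqrt(6 + 2) = sqrt(8) = 2*sqrt(2) ≈ 2.8284)
X(w) = -2 + w**3/4 (X(w) = -2 + (w*w**2)/4 = -2 + w**3/4)
b(L) = -3/8 + (-1 + L)*(-2 + L + L**3/4) (b(L) = -3/8 + (L + (-2 + L**3/4))*(L - 1) = -3/8 + (-2 + L + L**3/4)*(-1 + L) = -3/8 + (-1 + L)*(-2 + L + L**3/4))
b(d)*(-11853) = (13/8 + (2*sqrt(2))**2 - 6*sqrt(2) - 16*sqrt(2)/4 + (2*sqrt(2))**4/4)*(-11853) = (13/8 + 8 - 6*sqrt(2) - 4*sqrt(2) + (1/4)*64)*(-11853) = (13/8 + 8 - 6*sqrt(2) - 4*sqrt(2) + 16)*(-11853) = (205/8 - 10*sqrt(2))*(-11853) = -2429865/8 + 118530*sqrt(2)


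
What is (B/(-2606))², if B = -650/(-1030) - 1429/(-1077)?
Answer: 11793091216/20892705734006649 ≈ 5.6446e-7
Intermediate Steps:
B = 217192/110931 (B = -650*(-1/1030) - 1429*(-1/1077) = 65/103 + 1429/1077 = 217192/110931 ≈ 1.9579)
(B/(-2606))² = ((217192/110931)/(-2606))² = ((217192/110931)*(-1/2606))² = (-108596/144543093)² = 11793091216/20892705734006649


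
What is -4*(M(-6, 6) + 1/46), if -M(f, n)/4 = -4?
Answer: -1474/23 ≈ -64.087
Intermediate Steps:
M(f, n) = 16 (M(f, n) = -4*(-4) = 16)
-4*(M(-6, 6) + 1/46) = -4*(16 + 1/46) = -4*737/46 = -1474/23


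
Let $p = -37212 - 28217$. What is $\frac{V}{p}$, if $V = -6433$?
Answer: $\frac{919}{9347} \approx 0.09832$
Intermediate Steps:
$p = -65429$ ($p = -37212 - 28217 = -65429$)
$\frac{V}{p} = - \frac{6433}{-65429} = \left(-6433\right) \left(- \frac{1}{65429}\right) = \frac{919}{9347}$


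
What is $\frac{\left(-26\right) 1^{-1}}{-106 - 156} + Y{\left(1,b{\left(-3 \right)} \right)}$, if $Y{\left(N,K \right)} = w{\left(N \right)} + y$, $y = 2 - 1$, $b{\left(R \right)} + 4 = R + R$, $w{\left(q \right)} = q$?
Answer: $\frac{275}{131} \approx 2.0992$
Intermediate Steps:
$b{\left(R \right)} = -4 + 2 R$ ($b{\left(R \right)} = -4 + \left(R + R\right) = -4 + 2 R$)
$y = 1$ ($y = 2 - 1 = 1$)
$Y{\left(N,K \right)} = 1 + N$ ($Y{\left(N,K \right)} = N + 1 = 1 + N$)
$\frac{\left(-26\right) 1^{-1}}{-106 - 156} + Y{\left(1,b{\left(-3 \right)} \right)} = \frac{\left(-26\right) 1^{-1}}{-106 - 156} + \left(1 + 1\right) = \frac{\left(-26\right) 1}{-262} + 2 = \left(- \frac{1}{262}\right) \left(-26\right) + 2 = \frac{13}{131} + 2 = \frac{275}{131}$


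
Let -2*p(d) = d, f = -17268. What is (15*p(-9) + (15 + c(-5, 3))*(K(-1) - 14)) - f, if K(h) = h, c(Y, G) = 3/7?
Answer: 239457/14 ≈ 17104.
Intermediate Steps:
c(Y, G) = 3/7 (c(Y, G) = 3*(⅐) = 3/7)
p(d) = -d/2
(15*p(-9) + (15 + c(-5, 3))*(K(-1) - 14)) - f = (15*(-½*(-9)) + (15 + 3/7)*(-1 - 14)) - 1*(-17268) = (15*(9/2) + (108/7)*(-15)) + 17268 = (135/2 - 1620/7) + 17268 = -2295/14 + 17268 = 239457/14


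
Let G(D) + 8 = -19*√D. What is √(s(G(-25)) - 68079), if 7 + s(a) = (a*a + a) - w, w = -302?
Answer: √(-76753 + 1425*I) ≈ 2.572 + 277.06*I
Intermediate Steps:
G(D) = -8 - 19*√D
s(a) = 295 + a + a² (s(a) = -7 + ((a*a + a) - 1*(-302)) = -7 + ((a² + a) + 302) = -7 + ((a + a²) + 302) = -7 + (302 + a + a²) = 295 + a + a²)
√(s(G(-25)) - 68079) = √((295 + (-8 - 95*I) + (-8 - 95*I)²) - 68079) = √((287 + (-8 - 95*I)² - 95*I) - 68079) = √(-67792 + (-8 - 95*I)² - 95*I)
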